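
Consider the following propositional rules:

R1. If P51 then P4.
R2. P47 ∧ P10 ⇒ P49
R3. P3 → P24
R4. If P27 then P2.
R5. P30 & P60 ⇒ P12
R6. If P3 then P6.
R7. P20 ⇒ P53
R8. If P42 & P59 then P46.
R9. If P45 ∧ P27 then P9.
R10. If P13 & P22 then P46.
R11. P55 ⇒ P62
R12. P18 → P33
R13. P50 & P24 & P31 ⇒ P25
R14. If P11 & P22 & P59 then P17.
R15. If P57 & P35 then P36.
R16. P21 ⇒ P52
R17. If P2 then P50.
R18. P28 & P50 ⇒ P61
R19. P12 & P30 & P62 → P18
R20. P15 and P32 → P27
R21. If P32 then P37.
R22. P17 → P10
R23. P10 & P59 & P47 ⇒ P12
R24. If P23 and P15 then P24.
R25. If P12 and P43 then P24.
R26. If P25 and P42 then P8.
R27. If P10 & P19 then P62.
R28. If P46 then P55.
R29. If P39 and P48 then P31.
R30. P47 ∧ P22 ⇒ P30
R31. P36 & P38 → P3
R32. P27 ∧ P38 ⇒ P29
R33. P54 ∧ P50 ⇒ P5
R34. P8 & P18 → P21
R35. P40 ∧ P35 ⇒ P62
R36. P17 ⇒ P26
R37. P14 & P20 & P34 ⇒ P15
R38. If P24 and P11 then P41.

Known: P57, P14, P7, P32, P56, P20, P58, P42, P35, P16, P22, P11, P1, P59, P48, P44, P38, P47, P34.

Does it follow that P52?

Forward chaining from the given facts derives: P53, P46, P17, P36, P37, P10, P12, P55, P30, P3, P26, P15, P49, P24, P6, P62, P18, P27, P29, P41, P2, P33, P50.
The only rule concluding P52 is R16, which needs P21; that is never established.

No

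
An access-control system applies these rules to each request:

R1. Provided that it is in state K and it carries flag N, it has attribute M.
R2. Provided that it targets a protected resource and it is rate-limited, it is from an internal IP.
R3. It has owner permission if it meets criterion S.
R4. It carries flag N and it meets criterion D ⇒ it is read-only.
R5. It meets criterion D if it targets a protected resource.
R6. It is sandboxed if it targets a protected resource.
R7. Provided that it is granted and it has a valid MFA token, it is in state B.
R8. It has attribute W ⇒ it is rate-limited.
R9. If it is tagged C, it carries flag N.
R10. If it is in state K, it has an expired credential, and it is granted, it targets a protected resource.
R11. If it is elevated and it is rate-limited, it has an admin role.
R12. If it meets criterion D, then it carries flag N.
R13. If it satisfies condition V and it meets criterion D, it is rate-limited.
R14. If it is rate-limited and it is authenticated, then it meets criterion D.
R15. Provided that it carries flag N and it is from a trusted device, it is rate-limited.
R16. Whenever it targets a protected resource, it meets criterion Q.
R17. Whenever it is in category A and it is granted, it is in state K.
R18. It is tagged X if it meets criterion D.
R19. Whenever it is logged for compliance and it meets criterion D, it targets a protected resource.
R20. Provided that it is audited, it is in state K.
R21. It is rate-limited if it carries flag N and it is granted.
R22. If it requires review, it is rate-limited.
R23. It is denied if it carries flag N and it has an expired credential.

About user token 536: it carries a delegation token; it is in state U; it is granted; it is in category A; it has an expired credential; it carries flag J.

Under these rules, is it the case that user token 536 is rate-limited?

By R17 (it is in category A, it is granted): it is in state K.
By R10 (it is in state K, it has an expired credential, it is granted): it targets a protected resource.
By R5 (it targets a protected resource): it meets criterion D.
By R12 (it meets criterion D): it carries flag N.
By R21 (it carries flag N, it is granted): it is rate-limited.

Yes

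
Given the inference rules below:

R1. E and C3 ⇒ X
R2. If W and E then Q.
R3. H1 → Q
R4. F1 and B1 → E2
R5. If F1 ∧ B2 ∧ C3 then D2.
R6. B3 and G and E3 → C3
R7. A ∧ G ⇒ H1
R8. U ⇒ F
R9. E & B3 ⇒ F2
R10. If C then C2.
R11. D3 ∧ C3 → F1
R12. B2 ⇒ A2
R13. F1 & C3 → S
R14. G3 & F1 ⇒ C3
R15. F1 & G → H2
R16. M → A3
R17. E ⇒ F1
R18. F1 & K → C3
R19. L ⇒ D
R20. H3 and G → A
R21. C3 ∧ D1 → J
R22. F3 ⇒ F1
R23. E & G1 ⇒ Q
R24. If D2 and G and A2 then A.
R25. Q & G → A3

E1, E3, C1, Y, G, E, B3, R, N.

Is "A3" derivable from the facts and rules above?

No

Forward chaining from the given facts derives: C3, F2, F1, X, S, H2.
Rules concluding A3: R16 needs M; R25 needs Q — none of these are established.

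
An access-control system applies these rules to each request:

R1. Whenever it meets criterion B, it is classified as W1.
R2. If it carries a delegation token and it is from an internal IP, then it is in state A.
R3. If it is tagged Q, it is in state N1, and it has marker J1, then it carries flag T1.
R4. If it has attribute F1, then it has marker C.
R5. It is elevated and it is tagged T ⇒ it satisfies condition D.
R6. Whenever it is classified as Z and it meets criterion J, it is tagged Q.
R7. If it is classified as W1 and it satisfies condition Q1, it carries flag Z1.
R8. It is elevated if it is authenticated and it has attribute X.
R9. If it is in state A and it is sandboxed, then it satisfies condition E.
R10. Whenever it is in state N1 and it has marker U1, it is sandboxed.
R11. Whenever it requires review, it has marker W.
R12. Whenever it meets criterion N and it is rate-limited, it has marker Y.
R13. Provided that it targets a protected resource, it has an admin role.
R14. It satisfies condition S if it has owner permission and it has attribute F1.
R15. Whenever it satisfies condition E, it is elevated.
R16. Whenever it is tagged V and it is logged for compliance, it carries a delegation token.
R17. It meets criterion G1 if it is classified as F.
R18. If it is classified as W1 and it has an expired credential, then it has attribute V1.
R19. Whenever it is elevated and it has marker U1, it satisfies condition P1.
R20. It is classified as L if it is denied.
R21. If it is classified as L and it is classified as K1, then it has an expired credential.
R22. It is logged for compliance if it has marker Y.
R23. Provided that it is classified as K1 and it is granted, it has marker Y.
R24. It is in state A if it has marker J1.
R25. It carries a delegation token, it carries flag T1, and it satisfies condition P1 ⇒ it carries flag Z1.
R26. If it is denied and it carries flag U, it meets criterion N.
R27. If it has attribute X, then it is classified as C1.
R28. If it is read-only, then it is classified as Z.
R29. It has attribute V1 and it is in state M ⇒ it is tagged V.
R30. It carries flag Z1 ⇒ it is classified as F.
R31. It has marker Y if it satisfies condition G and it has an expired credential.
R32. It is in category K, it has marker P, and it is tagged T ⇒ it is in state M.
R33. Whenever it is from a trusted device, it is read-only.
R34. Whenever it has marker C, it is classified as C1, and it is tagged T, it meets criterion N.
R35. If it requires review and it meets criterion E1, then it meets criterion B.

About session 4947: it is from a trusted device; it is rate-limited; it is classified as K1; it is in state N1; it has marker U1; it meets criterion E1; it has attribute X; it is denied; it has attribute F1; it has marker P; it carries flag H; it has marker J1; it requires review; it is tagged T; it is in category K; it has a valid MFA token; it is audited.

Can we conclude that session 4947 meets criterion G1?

No

Forward chaining from the given facts derives: has marker C, is sandboxed, has marker W, is classified as L, has an expired credential, is in state A, is classified as C1, is in state M, is read-only, meets criterion N, meets criterion B, is classified as W1, satisfies condition E, has marker Y, is elevated, has attribute V1, satisfies condition P1, is logged for compliance, is classified as Z, is tagged V, satisfies condition D, carries a delegation token.
The only rule concluding "it meets criterion G1" is R17, which needs "it is classified as F"; that is never established.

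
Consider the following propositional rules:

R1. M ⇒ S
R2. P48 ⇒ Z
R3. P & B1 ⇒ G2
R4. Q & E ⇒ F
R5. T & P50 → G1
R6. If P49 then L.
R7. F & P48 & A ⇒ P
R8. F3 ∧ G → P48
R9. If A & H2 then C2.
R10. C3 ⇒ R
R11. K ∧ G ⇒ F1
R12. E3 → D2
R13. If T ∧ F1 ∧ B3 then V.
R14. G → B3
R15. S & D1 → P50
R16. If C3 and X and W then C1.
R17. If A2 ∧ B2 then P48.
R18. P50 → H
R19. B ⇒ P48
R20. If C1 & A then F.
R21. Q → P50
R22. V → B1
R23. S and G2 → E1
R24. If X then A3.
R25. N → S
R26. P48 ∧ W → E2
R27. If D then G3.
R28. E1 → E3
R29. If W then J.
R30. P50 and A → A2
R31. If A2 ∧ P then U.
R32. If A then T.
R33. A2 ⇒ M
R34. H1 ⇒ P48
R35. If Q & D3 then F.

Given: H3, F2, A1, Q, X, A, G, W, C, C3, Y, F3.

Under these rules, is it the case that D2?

Forward chaining from the given facts derives: P48, R, B3, C1, F, P50, A3, E2, J, A2, T, M, S, Z, G1, P, H, U.
The only rule concluding D2 is R12, which needs E3; that is never established.

No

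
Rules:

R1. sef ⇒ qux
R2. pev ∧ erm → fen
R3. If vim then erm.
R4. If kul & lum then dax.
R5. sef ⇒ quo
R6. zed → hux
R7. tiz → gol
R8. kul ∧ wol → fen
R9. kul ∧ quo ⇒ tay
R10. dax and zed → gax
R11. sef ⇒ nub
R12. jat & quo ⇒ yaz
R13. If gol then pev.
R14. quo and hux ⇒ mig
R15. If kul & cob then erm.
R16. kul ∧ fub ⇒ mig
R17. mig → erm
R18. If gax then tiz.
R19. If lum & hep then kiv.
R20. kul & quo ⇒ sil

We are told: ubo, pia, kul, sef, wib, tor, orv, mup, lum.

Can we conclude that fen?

Forward chaining from the given facts derives: qux, dax, quo, tay, nub, sil.
Rules concluding fen: R2 needs pev; R8 needs wol — none of these are established.

No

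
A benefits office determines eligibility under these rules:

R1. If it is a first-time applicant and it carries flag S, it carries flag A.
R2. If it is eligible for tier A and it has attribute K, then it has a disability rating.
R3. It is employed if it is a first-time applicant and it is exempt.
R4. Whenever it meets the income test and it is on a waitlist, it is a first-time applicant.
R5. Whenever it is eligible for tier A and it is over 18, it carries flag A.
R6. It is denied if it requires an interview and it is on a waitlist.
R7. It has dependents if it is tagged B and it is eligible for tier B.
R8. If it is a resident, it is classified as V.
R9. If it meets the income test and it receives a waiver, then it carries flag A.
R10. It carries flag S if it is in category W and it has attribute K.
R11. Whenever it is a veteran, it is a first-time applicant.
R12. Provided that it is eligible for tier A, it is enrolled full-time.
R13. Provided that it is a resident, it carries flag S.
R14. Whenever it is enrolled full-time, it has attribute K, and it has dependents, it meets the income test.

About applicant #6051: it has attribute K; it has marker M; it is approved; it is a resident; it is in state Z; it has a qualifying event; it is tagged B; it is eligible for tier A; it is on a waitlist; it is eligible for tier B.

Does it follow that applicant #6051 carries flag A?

By R7 (it is tagged B, it is eligible for tier B): it has dependents.
By R12 (it is eligible for tier A): it is enrolled full-time.
By R13 (it is a resident): it carries flag S.
By R14 (it is enrolled full-time, it has attribute K, it has dependents): it meets the income test.
By R4 (it meets the income test, it is on a waitlist): it is a first-time applicant.
By R1 (it is a first-time applicant, it carries flag S): it carries flag A.

Yes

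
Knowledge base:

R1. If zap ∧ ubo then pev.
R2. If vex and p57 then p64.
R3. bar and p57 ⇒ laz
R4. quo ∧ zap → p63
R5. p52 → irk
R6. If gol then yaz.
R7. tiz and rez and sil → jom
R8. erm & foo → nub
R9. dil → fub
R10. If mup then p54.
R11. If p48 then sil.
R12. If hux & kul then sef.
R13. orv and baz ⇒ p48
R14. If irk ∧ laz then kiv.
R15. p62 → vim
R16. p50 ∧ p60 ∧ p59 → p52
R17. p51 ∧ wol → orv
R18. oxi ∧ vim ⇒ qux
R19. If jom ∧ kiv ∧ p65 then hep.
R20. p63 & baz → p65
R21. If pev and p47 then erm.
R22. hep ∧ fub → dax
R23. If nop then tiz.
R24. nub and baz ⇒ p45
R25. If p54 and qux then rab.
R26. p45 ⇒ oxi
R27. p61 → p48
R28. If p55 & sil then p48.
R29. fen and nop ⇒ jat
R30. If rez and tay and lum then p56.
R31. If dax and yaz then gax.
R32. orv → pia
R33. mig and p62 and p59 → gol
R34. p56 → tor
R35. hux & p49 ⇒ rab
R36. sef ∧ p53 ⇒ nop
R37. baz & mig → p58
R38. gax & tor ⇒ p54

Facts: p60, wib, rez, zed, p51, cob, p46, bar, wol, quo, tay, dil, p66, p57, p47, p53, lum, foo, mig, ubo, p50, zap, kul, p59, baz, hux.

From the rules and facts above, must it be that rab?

No

Forward chaining from the given facts derives: pev, laz, p63, fub, sef, p52, orv, p65, erm, p56, pia, tor, nop, p58, irk, nub, p48, kiv, tiz, p45, oxi, sil, jom, hep, dax.
Rules concluding rab: R25 needs p54; R35 needs p49 — none of these are established.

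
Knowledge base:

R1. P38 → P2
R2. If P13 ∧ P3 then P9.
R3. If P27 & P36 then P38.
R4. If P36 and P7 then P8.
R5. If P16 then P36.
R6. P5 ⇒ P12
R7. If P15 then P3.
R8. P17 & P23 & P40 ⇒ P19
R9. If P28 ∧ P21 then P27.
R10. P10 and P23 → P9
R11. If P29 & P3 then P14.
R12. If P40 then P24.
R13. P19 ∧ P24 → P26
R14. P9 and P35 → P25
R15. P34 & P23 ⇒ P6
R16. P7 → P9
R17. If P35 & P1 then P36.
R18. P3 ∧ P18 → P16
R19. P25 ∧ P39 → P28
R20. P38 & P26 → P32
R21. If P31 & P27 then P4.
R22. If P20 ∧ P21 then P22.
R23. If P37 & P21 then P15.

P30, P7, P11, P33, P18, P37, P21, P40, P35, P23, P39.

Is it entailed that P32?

No

Forward chaining from the given facts derives: P24, P9, P15, P3, P25, P16, P28, P36, P27, P38, P8, P2.
The only rule concluding P32 is R20, which needs P26; that is never established.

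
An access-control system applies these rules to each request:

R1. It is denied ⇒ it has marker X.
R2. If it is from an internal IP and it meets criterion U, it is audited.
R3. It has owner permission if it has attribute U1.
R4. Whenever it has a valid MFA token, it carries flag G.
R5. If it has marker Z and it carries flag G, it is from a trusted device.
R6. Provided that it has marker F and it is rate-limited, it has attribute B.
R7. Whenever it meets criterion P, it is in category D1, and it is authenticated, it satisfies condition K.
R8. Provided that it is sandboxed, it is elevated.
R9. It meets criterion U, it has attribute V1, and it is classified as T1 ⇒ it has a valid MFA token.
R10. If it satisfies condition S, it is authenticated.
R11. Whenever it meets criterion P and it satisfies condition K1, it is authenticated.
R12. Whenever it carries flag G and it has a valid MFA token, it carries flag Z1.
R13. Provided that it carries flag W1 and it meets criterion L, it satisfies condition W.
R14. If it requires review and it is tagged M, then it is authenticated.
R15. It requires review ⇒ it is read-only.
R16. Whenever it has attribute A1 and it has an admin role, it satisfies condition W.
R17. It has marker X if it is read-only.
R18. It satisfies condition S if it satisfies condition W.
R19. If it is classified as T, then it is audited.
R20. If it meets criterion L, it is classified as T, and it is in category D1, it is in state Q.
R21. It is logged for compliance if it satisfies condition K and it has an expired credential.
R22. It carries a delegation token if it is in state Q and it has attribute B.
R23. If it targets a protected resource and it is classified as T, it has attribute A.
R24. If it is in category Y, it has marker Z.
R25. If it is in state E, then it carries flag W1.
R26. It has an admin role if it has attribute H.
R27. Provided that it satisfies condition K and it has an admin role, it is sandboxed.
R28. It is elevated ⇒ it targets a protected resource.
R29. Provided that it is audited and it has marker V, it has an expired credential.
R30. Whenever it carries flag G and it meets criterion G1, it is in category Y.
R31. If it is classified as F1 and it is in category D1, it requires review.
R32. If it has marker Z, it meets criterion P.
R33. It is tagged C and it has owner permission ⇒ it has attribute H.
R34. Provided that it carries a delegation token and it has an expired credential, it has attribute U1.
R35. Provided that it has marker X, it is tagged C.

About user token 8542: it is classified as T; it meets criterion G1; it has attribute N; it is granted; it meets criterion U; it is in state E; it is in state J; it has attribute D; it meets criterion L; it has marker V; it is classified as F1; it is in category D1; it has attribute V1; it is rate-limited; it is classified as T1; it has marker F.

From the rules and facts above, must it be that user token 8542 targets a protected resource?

By R6 (it has marker F, it is rate-limited): it has attribute B.
By R9 (it meets criterion U, it has attribute V1, it is classified as T1): it has a valid MFA token.
By R19 (it is classified as T): it is audited.
By R20 (it meets criterion L, it is classified as T, it is in category D1): it is in state Q.
By R22 (it is in state Q, it has attribute B): it carries a delegation token.
By R25 (it is in state E): it carries flag W1.
By R29 (it is audited, it has marker V): it has an expired credential.
By R31 (it is classified as F1, it is in category D1): it requires review.
By R34 (it carries a delegation token, it has an expired credential): it has attribute U1.
By R3 (it has attribute U1): it has owner permission.
By R4 (it has a valid MFA token): it carries flag G.
By R13 (it carries flag W1, it meets criterion L): it satisfies condition W.
By R15 (it requires review): it is read-only.
By R17 (it is read-only): it has marker X.
By R18 (it satisfies condition W): it satisfies condition S.
By R30 (it carries flag G, it meets criterion G1): it is in category Y.
By R35 (it has marker X): it is tagged C.
By R10 (it satisfies condition S): it is authenticated.
By R24 (it is in category Y): it has marker Z.
By R32 (it has marker Z): it meets criterion P.
By R33 (it is tagged C, it has owner permission): it has attribute H.
By R7 (it meets criterion P, it is in category D1, it is authenticated): it satisfies condition K.
By R26 (it has attribute H): it has an admin role.
By R27 (it satisfies condition K, it has an admin role): it is sandboxed.
By R8 (it is sandboxed): it is elevated.
By R28 (it is elevated): it targets a protected resource.

Yes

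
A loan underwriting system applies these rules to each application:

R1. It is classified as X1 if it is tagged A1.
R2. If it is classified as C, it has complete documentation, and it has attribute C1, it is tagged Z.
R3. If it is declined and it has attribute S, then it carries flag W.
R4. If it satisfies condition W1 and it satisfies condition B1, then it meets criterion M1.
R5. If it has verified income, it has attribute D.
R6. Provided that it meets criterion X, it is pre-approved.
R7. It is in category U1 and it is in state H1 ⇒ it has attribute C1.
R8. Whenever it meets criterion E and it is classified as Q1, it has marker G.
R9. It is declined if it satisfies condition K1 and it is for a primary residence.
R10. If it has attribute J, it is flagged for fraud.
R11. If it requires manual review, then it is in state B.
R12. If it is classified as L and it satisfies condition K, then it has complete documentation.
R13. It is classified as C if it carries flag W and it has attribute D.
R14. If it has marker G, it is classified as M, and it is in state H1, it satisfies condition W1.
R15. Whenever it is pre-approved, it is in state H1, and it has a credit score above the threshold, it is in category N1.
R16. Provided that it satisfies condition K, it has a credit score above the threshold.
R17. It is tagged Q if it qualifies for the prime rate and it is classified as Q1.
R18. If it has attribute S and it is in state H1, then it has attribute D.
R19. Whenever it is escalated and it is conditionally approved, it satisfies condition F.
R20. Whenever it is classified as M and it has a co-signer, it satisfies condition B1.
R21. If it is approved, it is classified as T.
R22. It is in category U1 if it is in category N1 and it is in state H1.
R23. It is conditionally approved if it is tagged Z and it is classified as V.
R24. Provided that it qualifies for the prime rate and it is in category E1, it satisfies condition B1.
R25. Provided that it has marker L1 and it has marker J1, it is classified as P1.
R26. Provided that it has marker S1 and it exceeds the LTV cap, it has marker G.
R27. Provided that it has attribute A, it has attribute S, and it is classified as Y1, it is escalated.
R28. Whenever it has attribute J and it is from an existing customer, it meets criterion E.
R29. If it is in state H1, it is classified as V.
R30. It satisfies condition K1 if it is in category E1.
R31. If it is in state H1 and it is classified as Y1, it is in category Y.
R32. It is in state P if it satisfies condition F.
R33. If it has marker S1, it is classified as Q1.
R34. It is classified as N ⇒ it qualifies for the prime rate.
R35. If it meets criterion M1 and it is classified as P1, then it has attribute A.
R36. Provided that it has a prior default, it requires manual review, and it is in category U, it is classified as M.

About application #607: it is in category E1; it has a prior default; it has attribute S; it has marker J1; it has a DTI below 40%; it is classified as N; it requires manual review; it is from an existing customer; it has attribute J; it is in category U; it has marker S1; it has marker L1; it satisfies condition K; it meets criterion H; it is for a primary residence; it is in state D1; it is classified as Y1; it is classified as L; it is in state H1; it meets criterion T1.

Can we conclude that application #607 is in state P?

Forward chaining from the given facts derives: is flagged for fraud, is in state B, has complete documentation, has a credit score above the threshold, has attribute D, is classified as P1, meets criterion E, is classified as V, satisfies condition K1, is in category Y, is classified as Q1, qualifies for the prime rate, is classified as M, has marker G, is declined, satisfies condition W1, is tagged Q, satisfies condition B1, carries flag W, meets criterion M1, is classified as C, has attribute A, is escalated.
The only rule concluding "it is in state P" is R32, which needs "it satisfies condition F"; that is never established.

No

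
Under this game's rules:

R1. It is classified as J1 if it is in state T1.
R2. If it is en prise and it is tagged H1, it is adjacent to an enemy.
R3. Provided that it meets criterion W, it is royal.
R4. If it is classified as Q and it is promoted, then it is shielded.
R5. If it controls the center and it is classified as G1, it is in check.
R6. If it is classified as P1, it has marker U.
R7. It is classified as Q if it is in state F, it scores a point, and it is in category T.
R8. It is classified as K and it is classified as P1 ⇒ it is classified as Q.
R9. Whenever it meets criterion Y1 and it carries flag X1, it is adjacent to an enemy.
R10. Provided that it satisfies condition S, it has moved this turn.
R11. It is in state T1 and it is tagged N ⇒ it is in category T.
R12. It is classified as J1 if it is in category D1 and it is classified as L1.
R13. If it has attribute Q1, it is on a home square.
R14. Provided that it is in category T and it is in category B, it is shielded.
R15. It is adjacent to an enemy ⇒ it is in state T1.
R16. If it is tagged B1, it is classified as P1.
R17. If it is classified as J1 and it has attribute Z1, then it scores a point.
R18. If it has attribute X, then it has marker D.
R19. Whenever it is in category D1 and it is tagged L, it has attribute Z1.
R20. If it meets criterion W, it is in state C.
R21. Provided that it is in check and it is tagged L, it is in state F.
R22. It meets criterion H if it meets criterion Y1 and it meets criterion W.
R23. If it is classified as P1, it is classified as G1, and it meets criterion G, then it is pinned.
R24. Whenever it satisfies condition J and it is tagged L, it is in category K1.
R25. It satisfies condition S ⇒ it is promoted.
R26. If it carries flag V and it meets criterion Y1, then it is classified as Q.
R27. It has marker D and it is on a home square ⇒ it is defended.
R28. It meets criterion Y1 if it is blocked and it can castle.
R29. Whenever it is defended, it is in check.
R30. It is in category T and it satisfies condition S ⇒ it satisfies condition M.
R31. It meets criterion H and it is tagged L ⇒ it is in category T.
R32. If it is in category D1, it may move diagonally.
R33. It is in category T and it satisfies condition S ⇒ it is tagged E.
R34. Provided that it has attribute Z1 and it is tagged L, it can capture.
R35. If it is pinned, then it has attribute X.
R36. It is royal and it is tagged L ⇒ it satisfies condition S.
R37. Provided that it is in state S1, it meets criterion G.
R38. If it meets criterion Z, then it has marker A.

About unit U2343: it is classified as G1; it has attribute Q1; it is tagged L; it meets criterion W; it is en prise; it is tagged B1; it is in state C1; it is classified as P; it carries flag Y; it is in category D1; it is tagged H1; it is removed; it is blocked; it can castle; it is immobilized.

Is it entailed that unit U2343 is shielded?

Forward chaining from the given facts derives: is adjacent to an enemy, is royal, is on a home square, is in state T1, is classified as P1, has attribute Z1, is in state C, meets criterion Y1, may move diagonally, can capture, satisfies condition S, is classified as J1, has marker U, has moved this turn, scores a point, meets criterion H, is promoted, is in category T, is tagged E, satisfies condition M.
Rules concluding "it is shielded": R4 needs "it is classified as Q"; R14 needs "it is in category B" — none of these are established.

No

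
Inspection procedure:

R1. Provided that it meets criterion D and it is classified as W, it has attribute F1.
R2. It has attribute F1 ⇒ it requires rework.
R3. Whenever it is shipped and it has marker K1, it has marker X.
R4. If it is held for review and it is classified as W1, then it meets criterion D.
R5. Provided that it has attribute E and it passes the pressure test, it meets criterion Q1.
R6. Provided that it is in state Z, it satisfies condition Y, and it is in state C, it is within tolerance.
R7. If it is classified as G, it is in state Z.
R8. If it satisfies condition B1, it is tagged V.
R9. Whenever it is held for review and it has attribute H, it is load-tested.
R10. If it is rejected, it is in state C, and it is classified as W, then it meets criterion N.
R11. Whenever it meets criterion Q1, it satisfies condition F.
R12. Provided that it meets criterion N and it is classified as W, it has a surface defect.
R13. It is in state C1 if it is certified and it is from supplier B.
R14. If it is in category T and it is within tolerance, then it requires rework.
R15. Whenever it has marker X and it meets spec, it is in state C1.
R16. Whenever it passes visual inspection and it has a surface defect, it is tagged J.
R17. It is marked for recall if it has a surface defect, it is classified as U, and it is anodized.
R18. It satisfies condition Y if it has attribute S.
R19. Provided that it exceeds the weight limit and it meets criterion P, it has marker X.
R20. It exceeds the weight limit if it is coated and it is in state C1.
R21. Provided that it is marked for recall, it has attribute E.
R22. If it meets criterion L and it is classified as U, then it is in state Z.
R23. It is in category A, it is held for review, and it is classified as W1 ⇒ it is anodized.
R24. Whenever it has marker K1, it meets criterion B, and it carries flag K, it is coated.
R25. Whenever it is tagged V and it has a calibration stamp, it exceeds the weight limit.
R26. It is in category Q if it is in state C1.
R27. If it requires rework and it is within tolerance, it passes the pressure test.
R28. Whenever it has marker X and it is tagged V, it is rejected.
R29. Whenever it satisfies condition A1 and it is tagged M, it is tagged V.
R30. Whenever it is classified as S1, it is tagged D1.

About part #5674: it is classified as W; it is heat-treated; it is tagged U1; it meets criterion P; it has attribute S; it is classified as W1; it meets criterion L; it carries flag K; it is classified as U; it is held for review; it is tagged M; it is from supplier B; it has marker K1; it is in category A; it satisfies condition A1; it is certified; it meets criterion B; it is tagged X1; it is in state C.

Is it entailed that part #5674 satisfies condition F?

Yes

By R4 (it is held for review, it is classified as W1): it meets criterion D.
By R13 (it is certified, it is from supplier B): it is in state C1.
By R18 (it has attribute S): it satisfies condition Y.
By R22 (it meets criterion L, it is classified as U): it is in state Z.
By R23 (it is in category A, it is held for review, it is classified as W1): it is anodized.
By R24 (it has marker K1, it meets criterion B, it carries flag K): it is coated.
By R29 (it satisfies condition A1, it is tagged M): it is tagged V.
By R1 (it meets criterion D, it is classified as W): it has attribute F1.
By R2 (it has attribute F1): it requires rework.
By R6 (it is in state Z, it satisfies condition Y, it is in state C): it is within tolerance.
By R20 (it is coated, it is in state C1): it exceeds the weight limit.
By R27 (it requires rework, it is within tolerance): it passes the pressure test.
By R19 (it exceeds the weight limit, it meets criterion P): it has marker X.
By R28 (it has marker X, it is tagged V): it is rejected.
By R10 (it is rejected, it is in state C, it is classified as W): it meets criterion N.
By R12 (it meets criterion N, it is classified as W): it has a surface defect.
By R17 (it has a surface defect, it is classified as U, it is anodized): it is marked for recall.
By R21 (it is marked for recall): it has attribute E.
By R5 (it has attribute E, it passes the pressure test): it meets criterion Q1.
By R11 (it meets criterion Q1): it satisfies condition F.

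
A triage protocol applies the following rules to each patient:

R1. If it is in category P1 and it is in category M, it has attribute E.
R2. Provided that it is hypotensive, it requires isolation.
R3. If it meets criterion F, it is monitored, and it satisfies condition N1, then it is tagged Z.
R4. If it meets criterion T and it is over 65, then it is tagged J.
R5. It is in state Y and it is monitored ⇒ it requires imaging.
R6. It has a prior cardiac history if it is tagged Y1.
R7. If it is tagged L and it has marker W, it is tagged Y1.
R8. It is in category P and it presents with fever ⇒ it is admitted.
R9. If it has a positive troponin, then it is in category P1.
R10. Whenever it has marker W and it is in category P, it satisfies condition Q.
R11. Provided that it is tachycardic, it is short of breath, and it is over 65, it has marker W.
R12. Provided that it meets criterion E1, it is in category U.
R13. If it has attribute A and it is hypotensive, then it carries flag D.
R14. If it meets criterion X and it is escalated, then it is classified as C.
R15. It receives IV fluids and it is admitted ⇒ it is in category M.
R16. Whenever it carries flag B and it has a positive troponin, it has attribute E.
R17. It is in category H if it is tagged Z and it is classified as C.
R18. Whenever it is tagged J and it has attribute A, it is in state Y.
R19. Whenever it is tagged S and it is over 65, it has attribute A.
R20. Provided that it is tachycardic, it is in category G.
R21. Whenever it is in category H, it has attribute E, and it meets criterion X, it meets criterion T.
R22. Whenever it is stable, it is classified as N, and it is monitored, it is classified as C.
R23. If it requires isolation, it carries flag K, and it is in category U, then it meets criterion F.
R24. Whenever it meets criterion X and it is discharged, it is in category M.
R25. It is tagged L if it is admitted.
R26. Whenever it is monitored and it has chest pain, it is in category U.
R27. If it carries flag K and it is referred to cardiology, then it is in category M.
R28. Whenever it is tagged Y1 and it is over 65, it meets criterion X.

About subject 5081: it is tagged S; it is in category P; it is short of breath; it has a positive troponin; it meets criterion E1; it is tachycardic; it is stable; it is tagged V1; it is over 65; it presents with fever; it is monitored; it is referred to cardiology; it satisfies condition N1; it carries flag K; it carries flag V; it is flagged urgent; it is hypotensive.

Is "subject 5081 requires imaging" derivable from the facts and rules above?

Forward chaining from the given facts derives: requires isolation, is admitted, is in category P1, has marker W, is in category U, has attribute A, is in category G, meets criterion F, is tagged L, is in category M, has attribute E, is tagged Z, is tagged Y1, satisfies condition Q, carries flag D, meets criterion X, has a prior cardiac history.
The only rule concluding "it requires imaging" is R5, which needs "it is in state Y"; that is never established.

No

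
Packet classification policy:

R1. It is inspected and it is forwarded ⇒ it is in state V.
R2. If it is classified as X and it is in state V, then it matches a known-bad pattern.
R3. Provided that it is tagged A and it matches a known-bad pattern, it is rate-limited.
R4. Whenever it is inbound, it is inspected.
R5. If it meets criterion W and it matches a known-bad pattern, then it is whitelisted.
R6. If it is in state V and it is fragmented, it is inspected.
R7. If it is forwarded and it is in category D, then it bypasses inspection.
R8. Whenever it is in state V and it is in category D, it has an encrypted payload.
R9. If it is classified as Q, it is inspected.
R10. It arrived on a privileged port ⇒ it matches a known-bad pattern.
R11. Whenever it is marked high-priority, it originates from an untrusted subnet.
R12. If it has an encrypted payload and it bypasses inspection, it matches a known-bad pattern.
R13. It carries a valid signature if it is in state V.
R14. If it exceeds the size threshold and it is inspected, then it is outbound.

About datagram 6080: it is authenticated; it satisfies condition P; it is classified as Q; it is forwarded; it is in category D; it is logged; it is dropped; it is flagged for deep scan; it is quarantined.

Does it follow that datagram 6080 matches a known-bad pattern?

By R7 (it is forwarded, it is in category D): it bypasses inspection.
By R9 (it is classified as Q): it is inspected.
By R1 (it is inspected, it is forwarded): it is in state V.
By R8 (it is in state V, it is in category D): it has an encrypted payload.
By R12 (it has an encrypted payload, it bypasses inspection): it matches a known-bad pattern.

Yes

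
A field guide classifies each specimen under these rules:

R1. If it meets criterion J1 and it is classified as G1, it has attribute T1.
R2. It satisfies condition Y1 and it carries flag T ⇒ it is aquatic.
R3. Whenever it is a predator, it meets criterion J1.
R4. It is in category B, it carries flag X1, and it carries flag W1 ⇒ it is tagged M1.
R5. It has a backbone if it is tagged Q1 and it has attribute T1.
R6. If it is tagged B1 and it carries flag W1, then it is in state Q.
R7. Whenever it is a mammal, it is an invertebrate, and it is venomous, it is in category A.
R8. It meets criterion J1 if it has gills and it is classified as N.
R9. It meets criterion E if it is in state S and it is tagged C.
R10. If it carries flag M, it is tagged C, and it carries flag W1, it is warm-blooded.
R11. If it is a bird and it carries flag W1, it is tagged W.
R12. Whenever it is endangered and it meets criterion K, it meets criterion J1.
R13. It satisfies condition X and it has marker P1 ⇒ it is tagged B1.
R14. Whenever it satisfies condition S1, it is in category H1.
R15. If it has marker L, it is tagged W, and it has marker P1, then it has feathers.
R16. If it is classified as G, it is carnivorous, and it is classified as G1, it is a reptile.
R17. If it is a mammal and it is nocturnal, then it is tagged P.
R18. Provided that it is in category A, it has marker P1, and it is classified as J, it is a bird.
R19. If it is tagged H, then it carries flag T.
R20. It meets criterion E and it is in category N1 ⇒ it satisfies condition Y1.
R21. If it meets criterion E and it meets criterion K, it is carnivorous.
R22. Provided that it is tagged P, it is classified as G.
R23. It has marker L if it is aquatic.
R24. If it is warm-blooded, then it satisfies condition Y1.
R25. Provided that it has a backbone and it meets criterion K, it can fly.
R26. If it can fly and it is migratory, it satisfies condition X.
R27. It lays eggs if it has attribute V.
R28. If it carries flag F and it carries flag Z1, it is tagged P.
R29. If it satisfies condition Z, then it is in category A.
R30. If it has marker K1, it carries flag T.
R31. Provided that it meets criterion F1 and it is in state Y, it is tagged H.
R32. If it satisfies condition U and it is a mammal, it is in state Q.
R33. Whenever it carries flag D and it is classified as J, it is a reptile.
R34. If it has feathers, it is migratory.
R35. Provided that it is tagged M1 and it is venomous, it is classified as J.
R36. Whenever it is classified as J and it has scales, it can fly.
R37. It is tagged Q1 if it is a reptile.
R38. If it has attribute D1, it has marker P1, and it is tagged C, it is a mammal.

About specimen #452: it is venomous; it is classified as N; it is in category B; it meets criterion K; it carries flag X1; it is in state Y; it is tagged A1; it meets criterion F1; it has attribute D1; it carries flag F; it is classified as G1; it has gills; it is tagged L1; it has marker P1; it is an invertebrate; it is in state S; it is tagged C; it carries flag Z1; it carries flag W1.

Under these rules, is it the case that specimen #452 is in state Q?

No

Forward chaining from the given facts derives: is tagged M1, meets criterion J1, meets criterion E, is carnivorous, is tagged P, is tagged H, is classified as J, is a mammal, has attribute T1, is in category A, is a bird, carries flag T, is classified as G, is tagged W, is a reptile, is tagged Q1, has a backbone, can fly.
Rules concluding "it is in state Q": R6 needs "it is tagged B1"; R32 needs "it satisfies condition U" — none of these are established.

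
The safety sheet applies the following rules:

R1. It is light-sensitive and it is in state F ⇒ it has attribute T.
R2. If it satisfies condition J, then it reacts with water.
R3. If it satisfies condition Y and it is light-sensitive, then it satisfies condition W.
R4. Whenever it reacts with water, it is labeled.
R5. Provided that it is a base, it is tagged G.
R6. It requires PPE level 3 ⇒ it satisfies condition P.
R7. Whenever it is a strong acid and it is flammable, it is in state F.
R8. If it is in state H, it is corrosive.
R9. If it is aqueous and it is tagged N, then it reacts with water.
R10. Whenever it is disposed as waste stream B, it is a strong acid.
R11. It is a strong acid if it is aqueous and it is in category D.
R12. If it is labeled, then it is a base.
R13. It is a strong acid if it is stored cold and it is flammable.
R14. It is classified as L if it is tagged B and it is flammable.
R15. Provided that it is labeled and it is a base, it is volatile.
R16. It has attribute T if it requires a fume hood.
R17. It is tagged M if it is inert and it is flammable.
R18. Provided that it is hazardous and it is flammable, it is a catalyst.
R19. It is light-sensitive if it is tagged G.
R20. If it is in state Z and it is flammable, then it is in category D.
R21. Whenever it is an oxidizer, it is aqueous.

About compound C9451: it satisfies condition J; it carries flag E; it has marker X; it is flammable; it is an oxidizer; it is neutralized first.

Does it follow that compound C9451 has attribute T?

Forward chaining from the given facts derives: reacts with water, is labeled, is a base, is volatile, is aqueous, is tagged G, is light-sensitive.
Rules concluding "it has attribute T": R1 needs "it is in state F"; R16 needs "it requires a fume hood" — none of these are established.

No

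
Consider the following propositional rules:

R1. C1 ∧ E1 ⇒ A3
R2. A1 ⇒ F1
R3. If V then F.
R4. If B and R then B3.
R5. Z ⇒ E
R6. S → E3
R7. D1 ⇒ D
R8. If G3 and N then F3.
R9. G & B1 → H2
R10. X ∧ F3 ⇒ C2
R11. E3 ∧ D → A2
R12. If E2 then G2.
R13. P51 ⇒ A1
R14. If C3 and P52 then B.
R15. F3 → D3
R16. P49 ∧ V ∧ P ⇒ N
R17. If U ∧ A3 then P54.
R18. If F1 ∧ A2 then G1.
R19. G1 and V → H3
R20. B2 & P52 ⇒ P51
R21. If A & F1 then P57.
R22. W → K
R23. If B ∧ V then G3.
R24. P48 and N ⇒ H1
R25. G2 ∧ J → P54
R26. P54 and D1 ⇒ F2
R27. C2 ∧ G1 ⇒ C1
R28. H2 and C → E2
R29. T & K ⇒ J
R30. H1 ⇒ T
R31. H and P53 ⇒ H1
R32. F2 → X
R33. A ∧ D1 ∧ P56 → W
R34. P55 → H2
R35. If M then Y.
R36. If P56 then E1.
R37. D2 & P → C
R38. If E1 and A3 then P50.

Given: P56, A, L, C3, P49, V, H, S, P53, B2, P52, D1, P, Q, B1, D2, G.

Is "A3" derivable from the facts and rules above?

E3  (by R6: S)
D  (by R7: D1)
H2  (by R9: G, B1)
A2  (by R11: E3, D)
B  (by R14: C3, P52)
N  (by R16: P49, V, P)
P51  (by R20: B2, P52)
G3  (by R23: B, V)
H1  (by R31: H, P53)
W  (by R33: A, D1, P56)
E1  (by R36: P56)
C  (by R37: D2, P)
F3  (by R8: G3, N)
A1  (by R13: P51)
K  (by R22: W)
E2  (by R28: H2, C)
T  (by R30: H1)
F1  (by R2: A1)
G2  (by R12: E2)
G1  (by R18: F1, A2)
J  (by R29: T, K)
P54  (by R25: G2, J)
F2  (by R26: P54, D1)
X  (by R32: F2)
C2  (by R10: X, F3)
C1  (by R27: C2, G1)
A3  (by R1: C1, E1)

Yes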